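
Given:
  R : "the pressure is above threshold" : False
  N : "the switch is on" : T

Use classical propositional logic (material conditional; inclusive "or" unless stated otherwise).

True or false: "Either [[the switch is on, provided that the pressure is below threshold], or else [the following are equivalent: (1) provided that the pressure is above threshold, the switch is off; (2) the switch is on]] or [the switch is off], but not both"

Values: R=F, N=T.
This is ((¬R → N) ∨ ((R → ¬N) ↔ N)) ⊕ ¬N.

¬R = ¬F = T
¬R → N = T → T = T
¬N = ¬T = F
R → ¬N = F → F = T
(R → ¬N) ↔ N = T ↔ T = T
(¬R → N) ∨ ((R → ¬N) ↔ N) = T ∨ T = T
¬N = ¬T = F
((¬R → N) ∨ ((R → ¬N) ↔ N)) ⊕ ¬N = T ⊕ F = T

True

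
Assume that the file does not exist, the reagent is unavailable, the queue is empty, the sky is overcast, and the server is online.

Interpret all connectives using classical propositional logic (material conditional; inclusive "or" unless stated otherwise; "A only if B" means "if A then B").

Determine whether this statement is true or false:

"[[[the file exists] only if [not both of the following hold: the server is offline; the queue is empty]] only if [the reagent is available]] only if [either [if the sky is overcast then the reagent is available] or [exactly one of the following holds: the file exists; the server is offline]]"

True.

Let P = "the file exists" (False), U = "the server is online" (True), R = "the queue is empty" (True), Q = "the reagent is available" (False), S = "the sky is overcast" (True).
Parsed as ((P -> (not U nand R)) -> Q) -> ((S -> Q) or (P xor not U))

not U = not True = False
not U nand R = False nand True = True
P -> (not U nand R) = False -> True = True
(P -> (not U nand R)) -> Q = True -> False = False
S -> Q = True -> False = False
not U = not True = False
P xor not U = False xor False = False
(S -> Q) or (P xor not U) = False or False = False
((P -> (not U nand R)) -> Q) -> ((S -> Q) or (P xor not U)) = False -> False = True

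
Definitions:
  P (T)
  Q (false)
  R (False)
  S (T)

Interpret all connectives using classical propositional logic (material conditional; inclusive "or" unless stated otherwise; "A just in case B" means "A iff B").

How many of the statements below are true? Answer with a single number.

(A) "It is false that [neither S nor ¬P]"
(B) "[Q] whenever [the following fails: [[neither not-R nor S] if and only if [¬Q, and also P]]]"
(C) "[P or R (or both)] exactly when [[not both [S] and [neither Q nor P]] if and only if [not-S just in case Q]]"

(A): Formalization: not (S nor not P)

not P = not True = False
S nor not P = True nor False = False
not (S nor not P) = not False = True
Hence (A) is true.

(B): In symbols: not ((not R nor S) iff (not Q and P)) -> Q

not R = not False = True
not R nor S = True nor True = False
not Q = not False = True
not Q and P = True and True = True
(not R nor S) iff (not Q and P) = False iff True = False
not ((not R nor S) iff (not Q and P)) = not False = True
not ((not R nor S) iff (not Q and P)) -> Q = True -> False = False
Hence (B) is false.

(C): This is (P or R) iff ((S nand (Q nor P)) iff (not S iff Q)).

P or R = True or False = True
Q nor P = False nor True = False
S nand (Q nor P) = True nand False = True
not S = not True = False
not S iff Q = False iff False = True
(S nand (Q nor P)) iff (not S iff Q) = True iff True = True
(P or R) iff ((S nand (Q nor P)) iff (not S iff Q)) = True iff True = True
Hence (C) is true.

2 of the 3 statements are true ((A), (C)).

2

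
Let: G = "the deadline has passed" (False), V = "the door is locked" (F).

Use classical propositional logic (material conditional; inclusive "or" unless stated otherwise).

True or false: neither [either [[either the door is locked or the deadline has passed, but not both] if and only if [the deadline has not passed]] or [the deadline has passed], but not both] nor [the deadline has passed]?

The statement is true.

Parsed as (((V ⊕ G) ↔ ¬G) ⊕ G) ↓ G

V ⊕ G = F ⊕ F = F
¬G = ¬F = T
(V ⊕ G) ↔ ¬G = F ↔ T = F
((V ⊕ G) ↔ ¬G) ⊕ G = F ⊕ F = F
(((V ⊕ G) ↔ ¬G) ⊕ G) ↓ G = F ↓ F = T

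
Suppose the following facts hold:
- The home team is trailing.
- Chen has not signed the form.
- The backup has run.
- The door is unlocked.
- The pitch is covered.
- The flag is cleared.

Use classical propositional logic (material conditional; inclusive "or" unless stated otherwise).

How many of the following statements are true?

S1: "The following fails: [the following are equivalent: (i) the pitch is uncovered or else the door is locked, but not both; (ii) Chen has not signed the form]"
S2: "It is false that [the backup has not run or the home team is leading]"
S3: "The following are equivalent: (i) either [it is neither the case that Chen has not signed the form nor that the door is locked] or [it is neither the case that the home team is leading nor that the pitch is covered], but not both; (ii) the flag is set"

3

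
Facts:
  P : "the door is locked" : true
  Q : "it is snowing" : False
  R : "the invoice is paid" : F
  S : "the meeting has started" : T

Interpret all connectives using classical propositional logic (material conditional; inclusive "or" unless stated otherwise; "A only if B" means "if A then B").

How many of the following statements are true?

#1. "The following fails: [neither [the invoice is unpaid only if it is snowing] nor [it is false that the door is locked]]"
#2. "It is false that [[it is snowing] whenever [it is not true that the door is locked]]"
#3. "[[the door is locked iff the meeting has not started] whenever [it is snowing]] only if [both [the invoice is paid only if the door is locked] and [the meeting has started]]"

1

#1: In symbols: ¬((¬R → Q) ↓ ¬P)

¬R = ¬F = T
¬R → Q = T → F = F
¬P = ¬T = F
(¬R → Q) ↓ ¬P = F ↓ F = T
¬((¬R → Q) ↓ ¬P) = ¬T = F
Thus #1 is false.

#2: Parsed as ¬(¬P → Q)

¬P = ¬T = F
¬P → Q = F → F = T
¬(¬P → Q) = ¬T = F
Hence #2 is false.

#3: Formalization: (Q → (P ↔ ¬S)) → ((R → P) ∧ S)

¬S = ¬T = F
P ↔ ¬S = T ↔ F = F
Q → (P ↔ ¬S) = F → F = T
R → P = F → T = T
(R → P) ∧ S = T ∧ T = T
(Q → (P ↔ ¬S)) → ((R → P) ∧ S) = T → T = T
So #3 is true.

1 of the 3 statements is true.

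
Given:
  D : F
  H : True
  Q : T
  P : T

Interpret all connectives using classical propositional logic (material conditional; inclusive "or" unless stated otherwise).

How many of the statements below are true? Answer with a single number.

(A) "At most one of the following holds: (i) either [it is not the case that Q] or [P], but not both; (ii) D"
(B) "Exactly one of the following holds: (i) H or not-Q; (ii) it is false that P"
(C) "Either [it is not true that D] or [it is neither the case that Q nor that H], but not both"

(A): This is (~Q xor P) nand D.

~Q = ~T = F
~Q xor P = F xor T = T
(~Q xor P) nand D = T nand F = T
Hence (A) is true.

(B): This is (H | ~Q) xor ~P.

~Q = ~T = F
H | ~Q = T | F = T
~P = ~T = F
(H | ~Q) xor ~P = T xor F = T
So (B) is true.

(C): This is ~D xor (Q nor H).

~D = ~F = T
Q nor H = T nor T = F
~D xor (Q nor H) = T xor F = T
Hence (C) is true.

3 of the 3 statements are true.

3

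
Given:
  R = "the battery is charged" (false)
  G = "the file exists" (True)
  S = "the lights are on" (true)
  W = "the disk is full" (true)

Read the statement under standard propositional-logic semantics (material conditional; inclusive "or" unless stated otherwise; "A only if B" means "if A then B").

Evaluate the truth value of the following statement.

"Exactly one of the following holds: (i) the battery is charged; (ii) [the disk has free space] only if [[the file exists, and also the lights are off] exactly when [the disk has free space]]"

Parsed as R xor (not W -> ((G and not S) iff not W))

not W = not True = False
not S = not True = False
G and not S = True and False = False
not W = not True = False
(G and not S) iff not W = False iff False = True
not W -> ((G and not S) iff not W) = False -> True = True
R xor (not W -> ((G and not S) iff not W)) = False xor True = True

True.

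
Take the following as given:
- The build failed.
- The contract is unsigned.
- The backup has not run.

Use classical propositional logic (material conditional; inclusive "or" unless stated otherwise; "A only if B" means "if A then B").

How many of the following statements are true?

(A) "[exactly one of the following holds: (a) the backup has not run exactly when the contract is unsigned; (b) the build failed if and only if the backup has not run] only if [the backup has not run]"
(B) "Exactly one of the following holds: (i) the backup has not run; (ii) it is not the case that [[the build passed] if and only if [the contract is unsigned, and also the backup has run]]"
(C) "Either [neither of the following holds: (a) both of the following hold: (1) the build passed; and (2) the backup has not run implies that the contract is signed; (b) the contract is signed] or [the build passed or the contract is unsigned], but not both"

Let D = "the backup has run" (F), Q = "the contract is signed" (F), L = "the build passed" (F).

(A): Formalization: ((¬D ↔ ¬Q) ⊕ (¬L ↔ ¬D)) → ¬D

¬D = ¬F = T
¬Q = ¬F = T
¬D ↔ ¬Q = T ↔ T = T
¬L = ¬F = T
¬D = ¬F = T
¬L ↔ ¬D = T ↔ T = T
(¬D ↔ ¬Q) ⊕ (¬L ↔ ¬D) = T ⊕ T = F
¬D = ¬F = T
((¬D ↔ ¬Q) ⊕ (¬L ↔ ¬D)) → ¬D = F → T = T
So (A) is true.

(B): Formalization: ¬D ⊕ ¬(L ↔ (¬Q ∧ D))

¬D = ¬F = T
¬Q = ¬F = T
¬Q ∧ D = T ∧ F = F
L ↔ (¬Q ∧ D) = F ↔ F = T
¬(L ↔ (¬Q ∧ D)) = ¬T = F
¬D ⊕ ¬(L ↔ (¬Q ∧ D)) = T ⊕ F = T
Thus (B) is true.

(C): Formalization: ((L ∧ (¬D → Q)) ↓ Q) ⊕ (L ∨ ¬Q)

¬D = ¬F = T
¬D → Q = T → F = F
L ∧ (¬D → Q) = F ∧ F = F
(L ∧ (¬D → Q)) ↓ Q = F ↓ F = T
¬Q = ¬F = T
L ∨ ¬Q = F ∨ T = T
((L ∧ (¬D → Q)) ↓ Q) ⊕ (L ∨ ¬Q) = T ⊕ T = F
So (C) is false.

True statements: 2.

2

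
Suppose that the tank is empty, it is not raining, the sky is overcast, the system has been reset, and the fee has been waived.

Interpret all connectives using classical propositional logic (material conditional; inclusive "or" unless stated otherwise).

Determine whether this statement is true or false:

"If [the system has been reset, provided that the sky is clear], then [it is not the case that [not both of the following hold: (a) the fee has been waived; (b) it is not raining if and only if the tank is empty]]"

Let R = "the sky is overcast" (T), S = "the system has been reset" (T), U = "the fee has been waived" (T), Q = "it is raining" (F), P = "the tank is full" (F).
This is (~R -> S) -> ~(U nand (~Q <-> ~P)).

~R = ~T = F
~R -> S = F -> T = T
~Q = ~F = T
~P = ~F = T
~Q <-> ~P = T <-> T = T
U nand (~Q <-> ~P) = T nand T = F
~(U nand (~Q <-> ~P)) = ~F = T
(~R -> S) -> ~(U nand (~Q <-> ~P)) = T -> T = T

The statement is true.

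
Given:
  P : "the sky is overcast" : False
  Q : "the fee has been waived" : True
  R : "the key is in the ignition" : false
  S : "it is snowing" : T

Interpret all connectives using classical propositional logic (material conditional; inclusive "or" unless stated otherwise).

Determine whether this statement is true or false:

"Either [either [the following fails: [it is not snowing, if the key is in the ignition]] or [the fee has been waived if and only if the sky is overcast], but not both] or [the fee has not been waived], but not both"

False.

This is (~(R -> ~S) xor (Q <-> P)) xor ~Q.

~S = ~T = F
R -> ~S = F -> F = T
~(R -> ~S) = ~T = F
Q <-> P = T <-> F = F
~(R -> ~S) xor (Q <-> P) = F xor F = F
~Q = ~T = F
(~(R -> ~S) xor (Q <-> P)) xor ~Q = F xor F = F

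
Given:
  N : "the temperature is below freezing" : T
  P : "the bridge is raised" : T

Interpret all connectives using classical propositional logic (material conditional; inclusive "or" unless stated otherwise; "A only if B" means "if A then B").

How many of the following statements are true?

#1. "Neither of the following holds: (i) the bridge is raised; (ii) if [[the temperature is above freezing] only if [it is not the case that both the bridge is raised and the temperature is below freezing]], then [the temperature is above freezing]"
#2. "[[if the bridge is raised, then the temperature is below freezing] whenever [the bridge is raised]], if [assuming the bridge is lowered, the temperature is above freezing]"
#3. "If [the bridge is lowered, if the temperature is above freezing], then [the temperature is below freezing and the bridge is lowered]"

1

#1: This is P ↓ ((¬N → (P ↑ N)) → ¬N).

¬N = ¬T = F
P ↑ N = T ↑ T = F
¬N → (P ↑ N) = F → F = T
¬N = ¬T = F
(¬N → (P ↑ N)) → ¬N = T → F = F
P ↓ ((¬N → (P ↑ N)) → ¬N) = T ↓ F = F
Thus #1 is false.

#2: In symbols: (¬P → ¬N) → (P → (P → N))

¬P = ¬T = F
¬N = ¬T = F
¬P → ¬N = F → F = T
P → N = T → T = T
P → (P → N) = T → T = T
(¬P → ¬N) → (P → (P → N)) = T → T = T
So #2 is true.

#3: Formalization: (¬N → ¬P) → (N ∧ ¬P)

¬N = ¬T = F
¬P = ¬T = F
¬N → ¬P = F → F = T
¬P = ¬T = F
N ∧ ¬P = T ∧ F = F
(¬N → ¬P) → (N ∧ ¬P) = T → F = F
Hence #3 is false.

Count: 1.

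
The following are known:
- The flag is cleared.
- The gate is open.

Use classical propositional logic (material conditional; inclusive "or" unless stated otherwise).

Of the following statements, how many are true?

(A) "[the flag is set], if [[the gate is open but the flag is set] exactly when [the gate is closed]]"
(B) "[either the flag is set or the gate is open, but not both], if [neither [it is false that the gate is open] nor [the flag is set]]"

1

Let Q = "the gate is open" (True), P = "the flag is set" (False).

(A): This is ((Q and P) iff not Q) -> P.

Q and P = True and False = False
not Q = not True = False
(Q and P) iff not Q = False iff False = True
((Q and P) iff not Q) -> P = True -> False = False
Thus (A) is false.

(B): This is (not Q nor P) -> (P xor Q).

not Q = not True = False
not Q nor P = False nor False = True
P xor Q = False xor True = True
(not Q nor P) -> (P xor Q) = True -> True = True
So (B) is true.

True statements: 1 ((B)).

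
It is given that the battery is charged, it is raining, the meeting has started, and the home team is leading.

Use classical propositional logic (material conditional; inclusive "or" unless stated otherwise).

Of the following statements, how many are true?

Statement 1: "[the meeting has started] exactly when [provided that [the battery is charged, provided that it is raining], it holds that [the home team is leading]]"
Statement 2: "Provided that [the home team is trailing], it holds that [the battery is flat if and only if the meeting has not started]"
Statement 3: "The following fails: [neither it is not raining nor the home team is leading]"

Let R = "the meeting has started" (T), Q = "it is raining" (T), P = "the battery is charged" (T), S = "the home team is leading" (T).

Statement 1: Parsed as R <-> ((Q -> P) -> S)

Q -> P = T -> T = T
(Q -> P) -> S = T -> T = T
R <-> ((Q -> P) -> S) = T <-> T = T
So Statement 1 is true.

Statement 2: This is ~S -> (~P <-> ~R).

~S = ~T = F
~P = ~T = F
~R = ~T = F
~P <-> ~R = F <-> F = T
~S -> (~P <-> ~R) = F -> T = T
So Statement 2 is true.

Statement 3: In symbols: ~(~Q nor S)

~Q = ~T = F
~Q nor S = F nor T = F
~(~Q nor S) = ~F = T
Thus Statement 3 is true.

True statements: 3 (Statement 1, Statement 2, Statement 3).

3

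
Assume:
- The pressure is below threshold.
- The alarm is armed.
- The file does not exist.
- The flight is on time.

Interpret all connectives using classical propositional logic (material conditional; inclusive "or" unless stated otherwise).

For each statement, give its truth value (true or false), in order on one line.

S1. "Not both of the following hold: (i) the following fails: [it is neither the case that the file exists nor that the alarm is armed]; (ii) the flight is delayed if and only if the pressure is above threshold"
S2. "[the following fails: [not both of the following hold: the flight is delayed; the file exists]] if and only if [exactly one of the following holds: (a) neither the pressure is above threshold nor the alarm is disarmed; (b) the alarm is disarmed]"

S1 false; S2 false

Let R = "the file exists" (False), Q = "the alarm is armed" (True), S = "the flight is delayed" (False), P = "the pressure is above threshold" (False).

S1: This is not (R nor Q) nand (S iff P).

R nor Q = False nor True = False
not (R nor Q) = not False = True
S iff P = False iff False = True
not (R nor Q) nand (S iff P) = True nand True = False
Thus S1 is false.

S2: In symbols: not (S nand R) iff ((P nor not Q) xor not Q)

S nand R = False nand False = True
not (S nand R) = not True = False
not Q = not True = False
P nor not Q = False nor False = True
not Q = not True = False
(P nor not Q) xor not Q = True xor False = True
not (S nand R) iff ((P nor not Q) xor not Q) = False iff True = False
Hence S2 is false.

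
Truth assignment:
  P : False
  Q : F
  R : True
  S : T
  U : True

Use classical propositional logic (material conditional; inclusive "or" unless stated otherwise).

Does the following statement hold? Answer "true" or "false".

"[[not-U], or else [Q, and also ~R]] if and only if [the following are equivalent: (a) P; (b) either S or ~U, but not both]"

In symbols: (~U | (Q & ~R)) <-> (P <-> (S xor ~U))

~U = ~T = F
~R = ~T = F
Q & ~R = F & F = F
~U | (Q & ~R) = F | F = F
~U = ~T = F
S xor ~U = T xor F = T
P <-> (S xor ~U) = F <-> T = F
(~U | (Q & ~R)) <-> (P <-> (S xor ~U)) = F <-> F = T

True.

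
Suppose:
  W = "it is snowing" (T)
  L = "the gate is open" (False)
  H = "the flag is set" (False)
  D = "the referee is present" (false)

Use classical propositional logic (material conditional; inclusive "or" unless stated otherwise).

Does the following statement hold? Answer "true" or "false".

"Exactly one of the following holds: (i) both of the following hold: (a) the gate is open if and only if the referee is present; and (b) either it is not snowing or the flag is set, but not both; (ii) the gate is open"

false

Formalization: ((L <-> D) & (~W xor H)) xor L

L <-> D = F <-> F = T
~W = ~T = F
~W xor H = F xor F = F
(L <-> D) & (~W xor H) = T & F = F
((L <-> D) & (~W xor H)) xor L = F xor F = F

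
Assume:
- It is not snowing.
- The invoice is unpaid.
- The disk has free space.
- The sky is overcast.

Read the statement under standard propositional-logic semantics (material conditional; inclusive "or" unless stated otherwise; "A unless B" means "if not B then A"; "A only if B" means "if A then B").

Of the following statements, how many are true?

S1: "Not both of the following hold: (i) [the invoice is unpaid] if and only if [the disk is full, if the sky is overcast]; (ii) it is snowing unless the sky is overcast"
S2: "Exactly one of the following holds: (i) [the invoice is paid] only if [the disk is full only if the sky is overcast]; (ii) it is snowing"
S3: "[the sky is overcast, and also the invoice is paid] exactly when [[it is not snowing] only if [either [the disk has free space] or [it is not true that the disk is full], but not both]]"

Let Q = "the invoice is paid" (F), S = "the sky is overcast" (T), R = "the disk is full" (F), P = "it is snowing" (F).

S1: Parsed as (¬Q ↔ (S → R)) ↑ (P ∨ S)

¬Q = ¬F = T
S → R = T → F = F
¬Q ↔ (S → R) = T ↔ F = F
P ∨ S = F ∨ T = T
(¬Q ↔ (S → R)) ↑ (P ∨ S) = F ↑ T = T
Hence S1 is true.

S2: Formalization: (Q → (R → S)) ⊕ P

R → S = F → T = T
Q → (R → S) = F → T = T
(Q → (R → S)) ⊕ P = T ⊕ F = T
Thus S2 is true.

S3: This is (S ∧ Q) ↔ (¬P → (¬R ⊕ ¬R)).

S ∧ Q = T ∧ F = F
¬P = ¬F = T
¬R = ¬F = T
¬R = ¬F = T
¬R ⊕ ¬R = T ⊕ T = F
¬P → (¬R ⊕ ¬R) = T → F = F
(S ∧ Q) ↔ (¬P → (¬R ⊕ ¬R)) = F ↔ F = T
Thus S3 is true.

Count: 3.

3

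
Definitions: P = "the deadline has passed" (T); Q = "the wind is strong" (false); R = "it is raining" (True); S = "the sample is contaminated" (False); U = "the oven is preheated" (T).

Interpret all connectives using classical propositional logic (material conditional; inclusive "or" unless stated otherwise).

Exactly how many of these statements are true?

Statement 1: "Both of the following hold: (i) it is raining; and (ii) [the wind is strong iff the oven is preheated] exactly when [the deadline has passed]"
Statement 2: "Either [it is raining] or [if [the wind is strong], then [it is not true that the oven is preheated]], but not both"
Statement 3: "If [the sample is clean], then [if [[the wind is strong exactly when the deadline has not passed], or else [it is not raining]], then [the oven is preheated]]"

1

Statement 1: Formalization: R ∧ ((Q ↔ U) ↔ P)

Q ↔ U = F ↔ T = F
(Q ↔ U) ↔ P = F ↔ T = F
R ∧ ((Q ↔ U) ↔ P) = T ∧ F = F
Hence Statement 1 is false.

Statement 2: This is R ⊕ (Q → ¬U).

¬U = ¬T = F
Q → ¬U = F → F = T
R ⊕ (Q → ¬U) = T ⊕ T = F
So Statement 2 is false.

Statement 3: Parsed as ¬S → (((Q ↔ ¬P) ∨ ¬R) → U)

¬S = ¬F = T
¬P = ¬T = F
Q ↔ ¬P = F ↔ F = T
¬R = ¬T = F
(Q ↔ ¬P) ∨ ¬R = T ∨ F = T
((Q ↔ ¬P) ∨ ¬R) → U = T → T = T
¬S → (((Q ↔ ¬P) ∨ ¬R) → U) = T → T = T
Hence Statement 3 is true.

True statements: 1 (Statement 3).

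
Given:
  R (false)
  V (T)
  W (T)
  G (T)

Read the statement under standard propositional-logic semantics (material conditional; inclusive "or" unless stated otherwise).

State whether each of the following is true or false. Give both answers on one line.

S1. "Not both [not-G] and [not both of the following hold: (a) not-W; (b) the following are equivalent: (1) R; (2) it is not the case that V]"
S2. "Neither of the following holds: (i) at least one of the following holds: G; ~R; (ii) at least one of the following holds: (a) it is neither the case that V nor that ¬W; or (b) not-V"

S1 true / S2 false

S1: Parsed as ~G nand (~W nand (R <-> ~V))

~G = ~T = F
~W = ~T = F
~V = ~T = F
R <-> ~V = F <-> F = T
~W nand (R <-> ~V) = F nand T = T
~G nand (~W nand (R <-> ~V)) = F nand T = T
Hence S1 is true.

S2: Parsed as (G | ~R) nor ((V nor ~W) | ~V)

~R = ~F = T
G | ~R = T | T = T
~W = ~T = F
V nor ~W = T nor F = F
~V = ~T = F
(V nor ~W) | ~V = F | F = F
(G | ~R) nor ((V nor ~W) | ~V) = T nor F = F
Hence S2 is false.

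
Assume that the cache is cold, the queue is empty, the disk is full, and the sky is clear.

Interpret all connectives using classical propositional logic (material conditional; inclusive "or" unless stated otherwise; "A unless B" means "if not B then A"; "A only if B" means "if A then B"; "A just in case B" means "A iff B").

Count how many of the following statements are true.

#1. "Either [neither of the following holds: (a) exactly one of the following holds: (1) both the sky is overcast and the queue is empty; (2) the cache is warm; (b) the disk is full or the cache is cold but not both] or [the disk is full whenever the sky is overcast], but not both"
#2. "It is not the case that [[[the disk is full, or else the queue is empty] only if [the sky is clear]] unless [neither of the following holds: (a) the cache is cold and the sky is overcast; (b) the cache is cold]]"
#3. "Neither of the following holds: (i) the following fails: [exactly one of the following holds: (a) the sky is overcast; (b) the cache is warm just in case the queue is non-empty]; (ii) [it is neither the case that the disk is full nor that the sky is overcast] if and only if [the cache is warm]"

Let S = "the sky is overcast" (False), Q = "the queue is empty" (True), P = "the cache is warm" (False), R = "the disk is full" (True).

#1: Parsed as (((S and Q) xor P) nor (R xor not P)) xor (S -> R)

S and Q = False and True = False
(S and Q) xor P = False xor False = False
not P = not False = True
R xor not P = True xor True = False
((S and Q) xor P) nor (R xor not P) = False nor False = True
S -> R = False -> True = True
(((S and Q) xor P) nor (R xor not P)) xor (S -> R) = True xor True = False
Thus #1 is false.

#2: This is not (((R or Q) -> not S) or ((not P and S) nor not P)).

R or Q = True or True = True
not S = not False = True
(R or Q) -> not S = True -> True = True
not P = not False = True
not P and S = True and False = False
not P = not False = True
(not P and S) nor not P = False nor True = False
((R or Q) -> not S) or ((not P and S) nor not P) = True or False = True
not (((R or Q) -> not S) or ((not P and S) nor not P)) = not True = False
Hence #2 is false.

#3: Parsed as not (S xor (P iff not Q)) nor ((R nor S) iff P)

not Q = not True = False
P iff not Q = False iff False = True
S xor (P iff not Q) = False xor True = True
not (S xor (P iff not Q)) = not True = False
R nor S = True nor False = False
(R nor S) iff P = False iff False = True
not (S xor (P iff not Q)) nor ((R nor S) iff P) = False nor True = False
So #3 is false.

0 of the 3 statements are true (none).

0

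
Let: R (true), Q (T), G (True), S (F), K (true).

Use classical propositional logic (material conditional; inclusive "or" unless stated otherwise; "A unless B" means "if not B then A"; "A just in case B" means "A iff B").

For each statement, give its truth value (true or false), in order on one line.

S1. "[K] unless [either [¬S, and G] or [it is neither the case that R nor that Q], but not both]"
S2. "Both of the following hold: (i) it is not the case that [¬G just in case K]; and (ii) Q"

S1 true, S2 true

S1: This is K or ((not S and G) xor (R nor Q)).

not S = not False = True
not S and G = True and True = True
R nor Q = True nor True = False
(not S and G) xor (R nor Q) = True xor False = True
K or ((not S and G) xor (R nor Q)) = True or True = True
Hence S1 is true.

S2: Formalization: not (not G iff K) and Q

not G = not True = False
not G iff K = False iff True = False
not (not G iff K) = not False = True
not (not G iff K) and Q = True and True = True
Thus S2 is true.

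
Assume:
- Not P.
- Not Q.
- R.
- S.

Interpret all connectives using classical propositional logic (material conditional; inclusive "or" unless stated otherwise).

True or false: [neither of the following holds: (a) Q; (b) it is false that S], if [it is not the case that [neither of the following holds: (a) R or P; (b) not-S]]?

Formalization: ¬((R ∨ P) ↓ ¬S) → (Q ↓ ¬S)

R ∨ P = T ∨ F = T
¬S = ¬T = F
(R ∨ P) ↓ ¬S = T ↓ F = F
¬((R ∨ P) ↓ ¬S) = ¬F = T
¬S = ¬T = F
Q ↓ ¬S = F ↓ F = T
¬((R ∨ P) ↓ ¬S) → (Q ↓ ¬S) = T → T = T

The statement is true.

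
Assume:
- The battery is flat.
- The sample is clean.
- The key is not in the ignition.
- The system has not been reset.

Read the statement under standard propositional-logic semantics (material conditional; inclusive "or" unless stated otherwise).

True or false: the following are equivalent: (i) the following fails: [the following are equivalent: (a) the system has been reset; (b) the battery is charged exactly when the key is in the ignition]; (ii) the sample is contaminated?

False

Let L = "the system has been reset" (False), K = "the battery is charged" (False), S = "the key is in the ignition" (False), U = "the sample is contaminated" (False).
Parsed as not (L iff (K iff S)) iff U

K iff S = False iff False = True
L iff (K iff S) = False iff True = False
not (L iff (K iff S)) = not False = True
not (L iff (K iff S)) iff U = True iff False = False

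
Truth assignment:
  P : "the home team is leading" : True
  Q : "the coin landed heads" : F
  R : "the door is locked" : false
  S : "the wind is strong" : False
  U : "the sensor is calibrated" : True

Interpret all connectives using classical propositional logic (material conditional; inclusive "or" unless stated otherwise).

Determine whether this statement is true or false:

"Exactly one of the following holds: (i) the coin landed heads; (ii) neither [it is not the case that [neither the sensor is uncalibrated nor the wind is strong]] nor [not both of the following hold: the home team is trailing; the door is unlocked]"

false

Values: Q=False, U=True, S=False, P=True, R=False.
Formalization: Q xor (not (not U nor S) nor (not P nand not R))

not U = not True = False
not U nor S = False nor False = True
not (not U nor S) = not True = False
not P = not True = False
not R = not False = True
not P nand not R = False nand True = True
not (not U nor S) nor (not P nand not R) = False nor True = False
Q xor (not (not U nor S) nor (not P nand not R)) = False xor False = False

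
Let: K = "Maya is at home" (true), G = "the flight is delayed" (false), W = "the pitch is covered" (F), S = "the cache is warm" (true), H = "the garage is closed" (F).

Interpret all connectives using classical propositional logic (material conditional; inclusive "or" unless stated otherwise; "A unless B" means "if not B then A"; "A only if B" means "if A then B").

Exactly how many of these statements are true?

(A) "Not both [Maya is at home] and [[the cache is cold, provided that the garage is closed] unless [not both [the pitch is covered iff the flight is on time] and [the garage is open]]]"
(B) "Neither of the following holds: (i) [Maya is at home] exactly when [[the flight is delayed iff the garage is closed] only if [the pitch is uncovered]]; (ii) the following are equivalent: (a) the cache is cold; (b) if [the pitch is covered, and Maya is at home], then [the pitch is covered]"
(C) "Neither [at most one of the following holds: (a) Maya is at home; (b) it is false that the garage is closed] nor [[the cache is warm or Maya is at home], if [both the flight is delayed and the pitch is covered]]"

0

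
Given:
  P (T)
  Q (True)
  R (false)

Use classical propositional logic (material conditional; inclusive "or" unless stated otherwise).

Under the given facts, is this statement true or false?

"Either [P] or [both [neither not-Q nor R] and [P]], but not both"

False

Formalization: P xor ((not Q nor R) and P)

not Q = not True = False
not Q nor R = False nor False = True
(not Q nor R) and P = True and True = True
P xor ((not Q nor R) and P) = True xor True = False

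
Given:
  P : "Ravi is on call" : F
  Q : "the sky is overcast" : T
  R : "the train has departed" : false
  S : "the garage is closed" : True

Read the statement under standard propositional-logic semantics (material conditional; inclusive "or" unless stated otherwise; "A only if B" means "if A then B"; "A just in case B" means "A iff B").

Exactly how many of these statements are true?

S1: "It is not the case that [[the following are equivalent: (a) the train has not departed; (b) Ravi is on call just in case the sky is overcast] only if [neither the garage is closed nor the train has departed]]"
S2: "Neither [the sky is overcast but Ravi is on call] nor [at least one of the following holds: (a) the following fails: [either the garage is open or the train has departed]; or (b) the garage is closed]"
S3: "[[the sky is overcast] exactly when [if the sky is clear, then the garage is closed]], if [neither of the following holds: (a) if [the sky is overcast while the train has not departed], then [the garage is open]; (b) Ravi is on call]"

1

S1: In symbols: ¬((¬R ↔ (P ↔ Q)) → (S ↓ R))

¬R = ¬F = T
P ↔ Q = F ↔ T = F
¬R ↔ (P ↔ Q) = T ↔ F = F
S ↓ R = T ↓ F = F
(¬R ↔ (P ↔ Q)) → (S ↓ R) = F → F = T
¬((¬R ↔ (P ↔ Q)) → (S ↓ R)) = ¬T = F
Hence S1 is false.

S2: Formalization: (Q ∧ P) ↓ (¬(¬S ∨ R) ∨ S)

Q ∧ P = T ∧ F = F
¬S = ¬T = F
¬S ∨ R = F ∨ F = F
¬(¬S ∨ R) = ¬F = T
¬(¬S ∨ R) ∨ S = T ∨ T = T
(Q ∧ P) ↓ (¬(¬S ∨ R) ∨ S) = F ↓ T = F
Hence S2 is false.

S3: In symbols: (((Q ∧ ¬R) → ¬S) ↓ P) → (Q ↔ (¬Q → S))

¬R = ¬F = T
Q ∧ ¬R = T ∧ T = T
¬S = ¬T = F
(Q ∧ ¬R) → ¬S = T → F = F
((Q ∧ ¬R) → ¬S) ↓ P = F ↓ F = T
¬Q = ¬T = F
¬Q → S = F → T = T
Q ↔ (¬Q → S) = T ↔ T = T
(((Q ∧ ¬R) → ¬S) ↓ P) → (Q ↔ (¬Q → S)) = T → T = T
Hence S3 is true.

1 of the 3 statements is true (S3).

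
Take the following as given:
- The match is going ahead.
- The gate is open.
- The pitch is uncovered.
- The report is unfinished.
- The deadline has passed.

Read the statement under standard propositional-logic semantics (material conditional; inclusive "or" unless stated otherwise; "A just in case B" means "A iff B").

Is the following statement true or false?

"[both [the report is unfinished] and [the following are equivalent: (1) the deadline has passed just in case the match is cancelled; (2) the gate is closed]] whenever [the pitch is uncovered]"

True.

Let D = "the pitch is covered" (False), N = "the report is finished" (False), V = "the deadline has passed" (True), L = "the match is cancelled" (False), R = "the gate is open" (True).
Parsed as not D -> (not N and ((V iff L) iff not R))

not D = not False = True
not N = not False = True
V iff L = True iff False = False
not R = not True = False
(V iff L) iff not R = False iff False = True
not N and ((V iff L) iff not R) = True and True = True
not D -> (not N and ((V iff L) iff not R)) = True -> True = True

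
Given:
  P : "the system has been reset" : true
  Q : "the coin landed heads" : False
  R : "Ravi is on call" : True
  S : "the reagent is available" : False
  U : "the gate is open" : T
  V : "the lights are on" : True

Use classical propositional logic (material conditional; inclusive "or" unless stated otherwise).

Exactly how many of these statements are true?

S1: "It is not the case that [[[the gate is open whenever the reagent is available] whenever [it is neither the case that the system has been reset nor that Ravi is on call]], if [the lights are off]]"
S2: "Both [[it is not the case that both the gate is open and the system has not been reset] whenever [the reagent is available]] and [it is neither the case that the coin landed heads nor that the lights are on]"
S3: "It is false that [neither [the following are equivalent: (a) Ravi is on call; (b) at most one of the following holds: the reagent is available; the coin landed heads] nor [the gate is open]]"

1

S1: In symbols: ¬(¬V → ((P ↓ R) → (S → U)))

¬V = ¬T = F
P ↓ R = T ↓ T = F
S → U = F → T = T
(P ↓ R) → (S → U) = F → T = T
¬V → ((P ↓ R) → (S → U)) = F → T = T
¬(¬V → ((P ↓ R) → (S → U))) = ¬T = F
Hence S1 is false.

S2: This is (S → (U ↑ ¬P)) ∧ (Q ↓ V).

¬P = ¬T = F
U ↑ ¬P = T ↑ F = T
S → (U ↑ ¬P) = F → T = T
Q ↓ V = F ↓ T = F
(S → (U ↑ ¬P)) ∧ (Q ↓ V) = T ∧ F = F
So S2 is false.

S3: In symbols: ¬((R ↔ (S ↑ Q)) ↓ U)

S ↑ Q = F ↑ F = T
R ↔ (S ↑ Q) = T ↔ T = T
(R ↔ (S ↑ Q)) ↓ U = T ↓ T = F
¬((R ↔ (S ↑ Q)) ↓ U) = ¬F = T
Hence S3 is true.

1 of the 3 statements is true.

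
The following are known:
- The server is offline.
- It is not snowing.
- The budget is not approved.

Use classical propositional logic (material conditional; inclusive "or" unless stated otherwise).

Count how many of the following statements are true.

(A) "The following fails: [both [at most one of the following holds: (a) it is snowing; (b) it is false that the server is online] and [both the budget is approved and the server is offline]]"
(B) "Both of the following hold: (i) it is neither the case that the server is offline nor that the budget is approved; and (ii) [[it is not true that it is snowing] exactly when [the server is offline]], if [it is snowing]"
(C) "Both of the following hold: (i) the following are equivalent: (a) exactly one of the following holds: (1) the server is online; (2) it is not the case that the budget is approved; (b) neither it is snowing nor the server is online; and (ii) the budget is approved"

1

Let Q = "it is snowing" (F), P = "the server is online" (F), R = "the budget is approved" (F).

(A): Formalization: ¬((Q ↑ ¬P) ∧ (R ∧ ¬P))

¬P = ¬F = T
Q ↑ ¬P = F ↑ T = T
¬P = ¬F = T
R ∧ ¬P = F ∧ T = F
(Q ↑ ¬P) ∧ (R ∧ ¬P) = T ∧ F = F
¬((Q ↑ ¬P) ∧ (R ∧ ¬P)) = ¬F = T
Hence (A) is true.

(B): This is (¬P ↓ R) ∧ (Q → (¬Q ↔ ¬P)).

¬P = ¬F = T
¬P ↓ R = T ↓ F = F
¬Q = ¬F = T
¬P = ¬F = T
¬Q ↔ ¬P = T ↔ T = T
Q → (¬Q ↔ ¬P) = F → T = T
(¬P ↓ R) ∧ (Q → (¬Q ↔ ¬P)) = F ∧ T = F
Hence (B) is false.

(C): In symbols: ((P ⊕ ¬R) ↔ (Q ↓ P)) ∧ R

¬R = ¬F = T
P ⊕ ¬R = F ⊕ T = T
Q ↓ P = F ↓ F = T
(P ⊕ ¬R) ↔ (Q ↓ P) = T ↔ T = T
((P ⊕ ¬R) ↔ (Q ↓ P)) ∧ R = T ∧ F = F
So (C) is false.

1 of the 3 statements is true ((A)).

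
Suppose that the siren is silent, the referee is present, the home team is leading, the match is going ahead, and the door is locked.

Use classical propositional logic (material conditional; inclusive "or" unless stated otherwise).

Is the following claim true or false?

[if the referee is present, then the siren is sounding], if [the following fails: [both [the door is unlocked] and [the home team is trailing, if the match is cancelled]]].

false

Let U = "the door is locked" (T), S = "the match is cancelled" (F), R = "the home team is leading" (T), Q = "the referee is present" (T), P = "the siren is sounding" (F).
Formalization: ~(~U & (S -> ~R)) -> (Q -> P)

~U = ~T = F
~R = ~T = F
S -> ~R = F -> F = T
~U & (S -> ~R) = F & T = F
~(~U & (S -> ~R)) = ~F = T
Q -> P = T -> F = F
~(~U & (S -> ~R)) -> (Q -> P) = T -> F = F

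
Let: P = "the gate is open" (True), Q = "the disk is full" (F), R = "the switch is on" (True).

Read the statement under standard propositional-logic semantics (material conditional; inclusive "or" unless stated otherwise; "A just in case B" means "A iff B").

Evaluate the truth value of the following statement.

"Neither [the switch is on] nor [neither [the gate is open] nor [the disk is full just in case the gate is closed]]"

False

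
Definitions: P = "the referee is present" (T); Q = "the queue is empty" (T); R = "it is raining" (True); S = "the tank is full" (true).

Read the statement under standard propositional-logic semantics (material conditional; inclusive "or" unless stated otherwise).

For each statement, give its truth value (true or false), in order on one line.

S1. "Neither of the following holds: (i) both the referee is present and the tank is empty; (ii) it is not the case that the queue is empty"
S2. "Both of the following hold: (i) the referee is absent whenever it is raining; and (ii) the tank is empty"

S1 true; S2 false

S1: In symbols: (P and not S) nor not Q

not S = not True = False
P and not S = True and False = False
not Q = not True = False
(P and not S) nor not Q = False nor False = True
Hence S1 is true.

S2: Parsed as (R -> not P) and not S

not P = not True = False
R -> not P = True -> False = False
not S = not True = False
(R -> not P) and not S = False and False = False
Hence S2 is false.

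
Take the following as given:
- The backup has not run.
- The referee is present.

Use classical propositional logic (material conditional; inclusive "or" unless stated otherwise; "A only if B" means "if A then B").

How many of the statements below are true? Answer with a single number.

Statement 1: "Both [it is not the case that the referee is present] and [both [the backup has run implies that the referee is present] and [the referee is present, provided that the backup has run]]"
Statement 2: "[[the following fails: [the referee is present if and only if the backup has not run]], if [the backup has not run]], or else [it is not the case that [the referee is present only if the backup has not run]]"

0

Let Q = "the referee is present" (True), P = "the backup has run" (False).

Statement 1: Formalization: not Q and ((P -> Q) and (P -> Q))

not Q = not True = False
P -> Q = False -> True = True
P -> Q = False -> True = True
(P -> Q) and (P -> Q) = True and True = True
not Q and ((P -> Q) and (P -> Q)) = False and True = False
Thus Statement 1 is false.

Statement 2: This is (not P -> not (Q iff not P)) or not (Q -> not P).

not P = not False = True
not P = not False = True
Q iff not P = True iff True = True
not (Q iff not P) = not True = False
not P -> not (Q iff not P) = True -> False = False
not P = not False = True
Q -> not P = True -> True = True
not (Q -> not P) = not True = False
(not P -> not (Q iff not P)) or not (Q -> not P) = False or False = False
Thus Statement 2 is false.

0 of the 2 statements are true (none).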